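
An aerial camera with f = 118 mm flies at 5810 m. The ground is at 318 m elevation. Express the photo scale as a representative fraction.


scale = f / (H - h) = 118 mm / 5492 m = 118 / 5492000 = 1:46542

1:46542


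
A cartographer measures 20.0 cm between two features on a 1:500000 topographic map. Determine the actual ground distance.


ground = 20.0 cm * 500000 / 100 = 100000.0 m = 100.0 km

100.0 km


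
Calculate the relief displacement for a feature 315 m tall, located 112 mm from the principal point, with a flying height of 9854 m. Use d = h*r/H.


d = h * r / H = 315 * 112 / 9854 = 3.58 mm

3.58 mm


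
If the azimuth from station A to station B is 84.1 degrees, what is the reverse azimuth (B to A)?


back azimuth = (84.1 + 180) mod 360 = 264.1 degrees

264.1 degrees


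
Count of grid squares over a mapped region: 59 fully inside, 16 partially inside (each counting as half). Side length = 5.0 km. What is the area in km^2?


effective squares = 59 + 16 * 0.5 = 67.0
area = 67.0 * 25.0 = 1675.0 km^2

1675.0 km^2


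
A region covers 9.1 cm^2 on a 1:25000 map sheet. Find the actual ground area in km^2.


ground_area = 9.1 * (25000/100)^2 = 568750.0 m^2 = 0.56875 km^2 ≈ 0.569 km^2

0.569 km^2


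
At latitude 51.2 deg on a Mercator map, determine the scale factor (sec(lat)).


SF = 1 / cos(51.2) = 1 / 0.626604 = 1.596

1.596


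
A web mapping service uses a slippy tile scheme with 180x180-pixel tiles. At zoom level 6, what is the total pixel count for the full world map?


tiles per axis = 2^6 = 64
total tiles = 64^2 = 4096
pixels per axis = 64 * 180 = 11520
total pixels = 11520^2 = 132710400

132710400 pixels


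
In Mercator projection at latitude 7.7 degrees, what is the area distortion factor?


area_distortion = 1/cos^2(7.7) = 1.018

1.018


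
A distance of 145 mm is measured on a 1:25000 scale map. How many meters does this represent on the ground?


ground = 145 mm * 25000 / 1000 = 3625.0 m

3625.0 m


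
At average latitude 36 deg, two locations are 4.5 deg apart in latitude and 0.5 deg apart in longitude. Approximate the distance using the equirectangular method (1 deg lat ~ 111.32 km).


dlat_km = 4.5 * 111.32 = 500.94
dlon_km = 0.5 * 111.32 * cos(36) ≈ 45.03
dist = sqrt(500.94^2 + 45.03^2) ≈ 503.0 km

503.0 km


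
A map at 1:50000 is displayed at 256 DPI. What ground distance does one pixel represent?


pixel_cm = 2.54 / 256 ≈ 0.009922 cm
ground = pixel_cm * 50000 / 100 = 2.54 * 50000 / (256 * 100) = 127000 / 25600 ≈ 4.96 m

4.96 m


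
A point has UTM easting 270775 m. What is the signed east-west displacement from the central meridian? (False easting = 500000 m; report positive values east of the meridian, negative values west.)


displacement = 270775 - 500000 = -229225 m

-229225 m


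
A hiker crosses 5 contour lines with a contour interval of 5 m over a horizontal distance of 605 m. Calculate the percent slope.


elevation change = 5 * 5 = 25 m
slope = 25 / 605 * 100 = 4.1%

4.1%


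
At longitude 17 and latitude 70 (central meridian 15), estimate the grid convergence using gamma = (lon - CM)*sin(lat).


gamma = (17 - 15) * sin(70) = 2 * 0.939693 = 1.879 degrees

1.879 degrees


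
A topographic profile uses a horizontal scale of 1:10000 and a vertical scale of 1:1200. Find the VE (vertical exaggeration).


VE = horizontal_scale / vertical_scale = 10000 / 1200 ≈ 8.3

8.3x


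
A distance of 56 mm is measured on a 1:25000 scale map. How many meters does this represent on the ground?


ground = 56 mm * 25000 / 1000 = 1400.0 m

1400.0 m


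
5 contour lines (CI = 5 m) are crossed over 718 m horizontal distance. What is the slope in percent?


elevation change = 5 * 5 = 25 m
slope = 25 / 718 * 100 = 3.5%

3.5%


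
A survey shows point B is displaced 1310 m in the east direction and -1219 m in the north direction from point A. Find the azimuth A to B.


az = atan2(1310, -1219) = 132.9 deg
adjusted to 0-360: 132.9 degrees

132.9 degrees


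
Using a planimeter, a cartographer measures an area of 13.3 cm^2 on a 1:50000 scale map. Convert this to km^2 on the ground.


ground_area = 13.3 * (50000/100)^2 = 3325000.0 m^2 = 3.325 km^2

3.325 km^2


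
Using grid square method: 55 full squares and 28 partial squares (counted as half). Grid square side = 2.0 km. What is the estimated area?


effective squares = 55 + 28 * 0.5 = 69.0
area = 69.0 * 4.0 = 276.0 km^2

276.0 km^2


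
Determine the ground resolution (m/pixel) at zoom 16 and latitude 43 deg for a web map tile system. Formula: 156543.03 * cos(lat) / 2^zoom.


res = 156543.03 * cos(43) / 2^16 = 156543.03 * 0.7313537 / 65536 = 1.75 m/pixel

1.75 m/pixel


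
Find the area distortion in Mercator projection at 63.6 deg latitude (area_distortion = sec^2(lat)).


area_distortion = 1/cos^2(63.6) = 5.058

5.058


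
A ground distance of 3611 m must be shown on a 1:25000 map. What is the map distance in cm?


map_cm = 3611 * 100 / 25000 = 14.444 cm ≈ 14.44 cm

14.44 cm


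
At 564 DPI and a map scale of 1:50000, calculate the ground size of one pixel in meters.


pixel_cm = 2.54 / 564 ≈ 0.004504 cm
ground = pixel_cm * 50000 / 100 = 2.54 * 50000 / (564 * 100) = 127000 / 56400 ≈ 2.25 m

2.25 m


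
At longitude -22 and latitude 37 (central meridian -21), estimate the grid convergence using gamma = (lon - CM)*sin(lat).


gamma = (-22 - -21) * sin(37) = -1 * 0.601815 = -0.602 degrees

-0.602 degrees


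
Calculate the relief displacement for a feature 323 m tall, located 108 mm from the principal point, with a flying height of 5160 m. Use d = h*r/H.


d = h * r / H = 323 * 108 / 5160 = 6.76 mm

6.76 mm


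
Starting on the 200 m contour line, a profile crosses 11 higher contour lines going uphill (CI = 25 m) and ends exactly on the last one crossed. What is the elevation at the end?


elevation = 200 + 11 * 25 = 475 m

475 m


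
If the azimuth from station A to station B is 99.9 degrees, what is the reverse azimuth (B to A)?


back azimuth = (99.9 + 180) mod 360 = 279.9 degrees

279.9 degrees


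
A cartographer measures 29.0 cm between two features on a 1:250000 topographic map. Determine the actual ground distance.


ground = 29.0 cm * 250000 / 100 = 72500.0 m = 72.5 km

72.5 km


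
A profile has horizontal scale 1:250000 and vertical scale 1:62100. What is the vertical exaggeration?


VE = horizontal_scale / vertical_scale = 250000 / 62100 ≈ 4.0

4.0x


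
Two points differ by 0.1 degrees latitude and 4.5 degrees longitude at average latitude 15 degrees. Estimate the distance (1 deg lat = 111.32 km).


dlat_km = 0.1 * 111.32 = 11.132
dlon_km = 4.5 * 111.32 * cos(15) ≈ 483.871
dist = sqrt(11.132^2 + 483.871^2) ≈ 484.0 km

484.0 km


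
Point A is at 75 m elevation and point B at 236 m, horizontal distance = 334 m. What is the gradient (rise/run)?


gradient = (236 - 75) / 334 = 161 / 334 = 0.482

0.482


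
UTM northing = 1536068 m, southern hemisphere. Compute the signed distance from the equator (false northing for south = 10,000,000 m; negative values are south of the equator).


For southern: actual = 1536068 - 10000000 = -8463932 m

-8463932 m


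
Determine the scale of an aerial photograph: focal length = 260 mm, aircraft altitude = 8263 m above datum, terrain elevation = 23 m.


scale = f / (H - h) = 260 mm / 8240 m = 260 / 8240000 = 1:31692

1:31692


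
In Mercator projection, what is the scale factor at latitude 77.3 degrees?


SF = 1 / cos(77.3) = 1 / 0.219846 = 4.549

4.549


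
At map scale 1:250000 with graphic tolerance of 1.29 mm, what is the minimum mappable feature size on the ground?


ground = 1.29 mm * 250000 / 1000 = 322.5 m

322.5 m


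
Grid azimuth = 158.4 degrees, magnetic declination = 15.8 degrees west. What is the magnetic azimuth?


magnetic azimuth = grid azimuth - declination (east +ve)
mag_az = 158.4 - -15.8 = 174.2 degrees

174.2 degrees


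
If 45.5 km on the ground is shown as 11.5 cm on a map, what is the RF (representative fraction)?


ground = 45.5 km = 4550000 cm; RF denominator = ground / map = 4550000 / 11.5 ≈ 395652; RF = 1:395652

1:395652


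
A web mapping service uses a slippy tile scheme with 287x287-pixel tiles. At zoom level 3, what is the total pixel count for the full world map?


tiles per axis = 2^3 = 8
total tiles = 8^2 = 64
pixels per axis = 8 * 287 = 2296
total pixels = 2296^2 = 5271616

5271616 pixels


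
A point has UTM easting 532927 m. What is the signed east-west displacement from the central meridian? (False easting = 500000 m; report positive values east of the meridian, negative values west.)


displacement = 532927 - 500000 = 32927 m

32927 m


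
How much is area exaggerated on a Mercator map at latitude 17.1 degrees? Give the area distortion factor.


area_distortion = 1/cos^2(17.1) = 1.095

1.095


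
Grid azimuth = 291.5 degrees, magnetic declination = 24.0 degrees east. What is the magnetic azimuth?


magnetic azimuth = grid azimuth - declination (east +ve)
mag_az = 291.5 - 24.0 = 267.5 degrees

267.5 degrees


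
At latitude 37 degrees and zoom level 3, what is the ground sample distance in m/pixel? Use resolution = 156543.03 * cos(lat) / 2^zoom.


res = 156543.03 * cos(37) / 2^3 = 156543.03 * 0.79863551 / 8 = 15627.6 m/pixel

15627.6 m/pixel


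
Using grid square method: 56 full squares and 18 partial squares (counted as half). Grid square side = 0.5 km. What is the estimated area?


effective squares = 56 + 18 * 0.5 = 65.0
area = 65.0 * 0.25 = 16.25 km^2

16.25 km^2


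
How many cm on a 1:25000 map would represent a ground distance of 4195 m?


map_cm = 4195 * 100 / 25000 = 16.78 cm

16.78 cm


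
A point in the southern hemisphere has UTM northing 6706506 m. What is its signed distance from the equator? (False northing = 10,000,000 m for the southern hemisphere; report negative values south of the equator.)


For southern: actual = 6706506 - 10000000 = -3293494 m

-3293494 m


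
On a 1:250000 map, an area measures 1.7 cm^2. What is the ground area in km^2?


ground_area = 1.7 * (250000/100)^2 = 10625000.0 m^2 = 10.625 km^2

10.625 km^2


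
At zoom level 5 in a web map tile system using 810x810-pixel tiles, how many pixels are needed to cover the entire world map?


tiles per axis = 2^5 = 32
total tiles = 32^2 = 1024
pixels per axis = 32 * 810 = 25920
total pixels = 25920^2 = 671846400

671846400 pixels


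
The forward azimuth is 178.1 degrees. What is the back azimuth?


back azimuth = (178.1 + 180) mod 360 = 358.1 degrees

358.1 degrees


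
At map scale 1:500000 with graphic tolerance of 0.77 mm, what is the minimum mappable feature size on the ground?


ground = 0.77 mm * 500000 / 1000 = 385.0 m

385.0 m


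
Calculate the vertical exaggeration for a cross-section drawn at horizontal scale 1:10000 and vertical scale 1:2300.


VE = horizontal_scale / vertical_scale = 10000 / 2300 ≈ 4.3

4.3x


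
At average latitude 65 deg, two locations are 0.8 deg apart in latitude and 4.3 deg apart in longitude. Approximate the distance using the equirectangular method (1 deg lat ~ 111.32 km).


dlat_km = 0.8 * 111.32 = 89.056
dlon_km = 4.3 * 111.32 * cos(65) ≈ 202.297
dist = sqrt(89.056^2 + 202.297^2) ≈ 221.0 km

221.0 km


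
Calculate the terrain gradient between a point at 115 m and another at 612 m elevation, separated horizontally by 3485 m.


gradient = (612 - 115) / 3485 = 497 / 3485 = 0.1426

0.1426


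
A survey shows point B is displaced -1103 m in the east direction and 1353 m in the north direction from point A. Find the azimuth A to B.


az = atan2(-1103, 1353) = -39.2 deg
adjusted to 0-360: 320.8 degrees

320.8 degrees


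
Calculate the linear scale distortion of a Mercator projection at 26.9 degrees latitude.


SF = 1 / cos(26.9) = 1 / 0.891798 = 1.121

1.121


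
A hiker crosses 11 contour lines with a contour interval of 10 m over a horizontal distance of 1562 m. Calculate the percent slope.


elevation change = 11 * 10 = 110 m
slope = 110 / 1562 * 100 = 7.0%

7.0%


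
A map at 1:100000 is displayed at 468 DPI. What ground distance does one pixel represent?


pixel_cm = 2.54 / 468 ≈ 0.005427 cm
ground = pixel_cm * 100000 / 100 = 2.54 * 100000 / (468 * 100) = 254000 / 46800 ≈ 5.43 m

5.43 m


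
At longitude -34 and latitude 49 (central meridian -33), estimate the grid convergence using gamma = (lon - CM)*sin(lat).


gamma = (-34 - -33) * sin(49) = -1 * 0.75471 = -0.755 degrees

-0.755 degrees


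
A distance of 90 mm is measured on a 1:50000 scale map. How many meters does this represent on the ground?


ground = 90 mm * 50000 / 1000 = 4500.0 m

4500.0 m


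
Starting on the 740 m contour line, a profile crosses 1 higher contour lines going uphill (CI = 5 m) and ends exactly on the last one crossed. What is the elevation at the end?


elevation = 740 + 1 * 5 = 745 m

745 m


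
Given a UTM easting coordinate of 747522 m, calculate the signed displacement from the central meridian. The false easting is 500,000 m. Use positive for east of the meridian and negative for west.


displacement = 747522 - 500000 = 247522 m

247522 m


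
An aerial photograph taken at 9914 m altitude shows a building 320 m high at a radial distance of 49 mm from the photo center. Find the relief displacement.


d = h * r / H = 320 * 49 / 9914 = 1.58 mm

1.58 mm


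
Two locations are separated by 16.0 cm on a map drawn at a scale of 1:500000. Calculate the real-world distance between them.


ground = 16.0 cm * 500000 / 100 = 80000.0 m = 80.0 km

80.0 km


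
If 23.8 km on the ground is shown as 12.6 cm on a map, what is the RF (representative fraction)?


ground = 23.8 km = 2380000 cm; RF denominator = ground / map = 2380000 / 12.6 ≈ 188889; RF = 1:188889

1:188889


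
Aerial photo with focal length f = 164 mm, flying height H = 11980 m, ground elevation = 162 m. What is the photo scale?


scale = f / (H - h) = 164 mm / 11818 m = 164 / 11818000 = 1:72061

1:72061


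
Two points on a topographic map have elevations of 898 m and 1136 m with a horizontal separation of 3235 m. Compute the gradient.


gradient = (1136 - 898) / 3235 = 238 / 3235 = 0.0736

0.0736


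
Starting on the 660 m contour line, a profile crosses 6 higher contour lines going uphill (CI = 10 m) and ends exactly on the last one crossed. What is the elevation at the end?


elevation = 660 + 6 * 10 = 720 m

720 m


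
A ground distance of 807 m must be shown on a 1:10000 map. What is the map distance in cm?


map_cm = 807 * 100 / 10000 = 8.07 cm

8.07 cm


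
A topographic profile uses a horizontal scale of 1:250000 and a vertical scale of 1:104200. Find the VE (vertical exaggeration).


VE = horizontal_scale / vertical_scale = 250000 / 104200 ≈ 2.4

2.4x


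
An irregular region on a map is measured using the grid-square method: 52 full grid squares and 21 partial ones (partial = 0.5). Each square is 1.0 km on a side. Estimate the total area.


effective squares = 52 + 21 * 0.5 = 62.5
area = 62.5 * 1.0 = 62.5 km^2

62.5 km^2


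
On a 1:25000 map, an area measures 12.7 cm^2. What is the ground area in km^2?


ground_area = 12.7 * (25000/100)^2 = 793750.0 m^2 = 0.79375 km^2 ≈ 0.794 km^2

0.794 km^2


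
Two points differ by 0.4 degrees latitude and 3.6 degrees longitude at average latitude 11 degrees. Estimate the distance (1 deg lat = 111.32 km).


dlat_km = 0.4 * 111.32 = 44.528
dlon_km = 3.6 * 111.32 * cos(11) ≈ 393.389
dist = sqrt(44.528^2 + 393.389^2) ≈ 395.9 km

395.9 km


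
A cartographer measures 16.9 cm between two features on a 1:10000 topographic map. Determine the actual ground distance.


ground = 16.9 cm * 10000 / 100 = 1690.0 m = 1.69 km

1.69 km


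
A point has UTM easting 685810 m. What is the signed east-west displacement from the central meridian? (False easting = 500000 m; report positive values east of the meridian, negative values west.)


displacement = 685810 - 500000 = 185810 m

185810 m


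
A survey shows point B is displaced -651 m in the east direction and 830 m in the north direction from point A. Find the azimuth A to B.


az = atan2(-651, 830) = -38.1 deg
adjusted to 0-360: 321.9 degrees

321.9 degrees


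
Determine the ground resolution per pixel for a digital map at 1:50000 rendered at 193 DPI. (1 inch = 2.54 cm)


pixel_cm = 2.54 / 193 ≈ 0.013161 cm
ground = pixel_cm * 50000 / 100 = 2.54 * 50000 / (193 * 100) = 127000 / 19300 ≈ 6.58 m

6.58 m


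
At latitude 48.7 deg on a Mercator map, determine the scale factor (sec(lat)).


SF = 1 / cos(48.7) = 1 / 0.660002 = 1.515

1.515


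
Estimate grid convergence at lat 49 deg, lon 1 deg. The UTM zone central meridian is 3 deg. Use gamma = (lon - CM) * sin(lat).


gamma = (1 - 3) * sin(49) = -2 * 0.75471 = -1.509 degrees

-1.509 degrees


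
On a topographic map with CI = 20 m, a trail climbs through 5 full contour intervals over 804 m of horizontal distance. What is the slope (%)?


elevation change = 5 * 20 = 100 m
slope = 100 / 804 * 100 = 12.4%

12.4%


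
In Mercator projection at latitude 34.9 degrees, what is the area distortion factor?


area_distortion = 1/cos^2(34.9) = 1.487

1.487


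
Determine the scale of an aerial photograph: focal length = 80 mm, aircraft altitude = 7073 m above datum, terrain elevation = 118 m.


scale = f / (H - h) = 80 mm / 6955 m = 80 / 6955000 = 1:86938

1:86938


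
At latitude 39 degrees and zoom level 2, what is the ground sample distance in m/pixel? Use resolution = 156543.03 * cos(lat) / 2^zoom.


res = 156543.03 * cos(39) / 2^2 = 156543.03 * 0.77714596 / 4 = 30414.2 m/pixel

30414.2 m/pixel


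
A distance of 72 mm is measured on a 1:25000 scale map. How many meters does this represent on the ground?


ground = 72 mm * 25000 / 1000 = 1800.0 m

1800.0 m


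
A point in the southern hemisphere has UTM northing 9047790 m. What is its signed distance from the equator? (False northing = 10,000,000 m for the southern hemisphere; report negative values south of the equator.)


For southern: actual = 9047790 - 10000000 = -952210 m

-952210 m


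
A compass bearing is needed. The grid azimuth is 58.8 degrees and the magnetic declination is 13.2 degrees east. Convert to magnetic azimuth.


magnetic azimuth = grid azimuth - declination (east +ve)
mag_az = 58.8 - 13.2 = 45.6 degrees

45.6 degrees


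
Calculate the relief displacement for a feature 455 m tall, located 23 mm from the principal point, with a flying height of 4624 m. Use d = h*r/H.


d = h * r / H = 455 * 23 / 4624 = 2.26 mm

2.26 mm


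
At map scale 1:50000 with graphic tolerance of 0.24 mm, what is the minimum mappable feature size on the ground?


ground = 0.24 mm * 50000 / 1000 = 12.0 m

12.0 m


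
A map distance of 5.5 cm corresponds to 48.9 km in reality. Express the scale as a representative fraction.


ground = 48.9 km = 4890000 cm; RF denominator = ground / map = 4890000 / 5.5 ≈ 889091; RF = 1:889091

1:889091


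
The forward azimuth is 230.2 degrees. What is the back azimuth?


back azimuth = (230.2 + 180) mod 360 = 50.2 degrees

50.2 degrees


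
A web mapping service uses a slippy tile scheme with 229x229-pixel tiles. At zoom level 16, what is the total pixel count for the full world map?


tiles per axis = 2^16 = 65536
total tiles = 65536^2 = 4294967296
pixels per axis = 65536 * 229 = 15007744
total pixels = 15007744^2 = 225232379969536

225232379969536 pixels


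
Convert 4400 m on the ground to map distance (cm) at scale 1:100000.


map_cm = 4400 * 100 / 100000 = 4.4 cm

4.4 cm


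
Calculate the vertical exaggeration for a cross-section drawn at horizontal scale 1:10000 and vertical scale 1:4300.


VE = horizontal_scale / vertical_scale = 10000 / 4300 ≈ 2.3

2.3x


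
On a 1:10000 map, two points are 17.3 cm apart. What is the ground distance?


ground = 17.3 cm * 10000 / 100 = 1730.0 m = 1.73 km

1.73 km


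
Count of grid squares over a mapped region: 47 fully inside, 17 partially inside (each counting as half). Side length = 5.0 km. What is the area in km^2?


effective squares = 47 + 17 * 0.5 = 55.5
area = 55.5 * 25.0 = 1387.5 km^2

1387.5 km^2


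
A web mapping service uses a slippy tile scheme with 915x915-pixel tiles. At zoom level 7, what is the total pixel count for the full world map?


tiles per axis = 2^7 = 128
total tiles = 128^2 = 16384
pixels per axis = 128 * 915 = 117120
total pixels = 117120^2 = 13717094400

13717094400 pixels


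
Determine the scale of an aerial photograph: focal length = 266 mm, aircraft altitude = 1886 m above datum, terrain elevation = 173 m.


scale = f / (H - h) = 266 mm / 1713 m = 266 / 1713000 = 1:6440

1:6440


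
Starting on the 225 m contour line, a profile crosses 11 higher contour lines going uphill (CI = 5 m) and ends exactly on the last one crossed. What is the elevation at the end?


elevation = 225 + 11 * 5 = 280 m

280 m


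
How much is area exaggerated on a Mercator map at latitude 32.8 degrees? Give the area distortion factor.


area_distortion = 1/cos^2(32.8) = 1.415

1.415


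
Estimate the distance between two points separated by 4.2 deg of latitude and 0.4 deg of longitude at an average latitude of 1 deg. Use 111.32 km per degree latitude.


dlat_km = 4.2 * 111.32 = 467.544
dlon_km = 0.4 * 111.32 * cos(1) ≈ 44.521
dist = sqrt(467.544^2 + 44.521^2) ≈ 469.7 km

469.7 km


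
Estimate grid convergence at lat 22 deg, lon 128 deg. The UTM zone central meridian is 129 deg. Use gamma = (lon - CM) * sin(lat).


gamma = (128 - 129) * sin(22) = -1 * 0.374607 = -0.375 degrees

-0.375 degrees


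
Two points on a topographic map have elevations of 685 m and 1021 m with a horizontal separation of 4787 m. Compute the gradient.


gradient = (1021 - 685) / 4787 = 336 / 4787 = 0.0702

0.0702


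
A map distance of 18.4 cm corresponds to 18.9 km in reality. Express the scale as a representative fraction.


ground = 18.9 km = 1890000 cm; RF denominator = ground / map = 1890000 / 18.4 ≈ 102717; RF = 1:102717

1:102717


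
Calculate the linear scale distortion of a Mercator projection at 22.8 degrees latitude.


SF = 1 / cos(22.8) = 1 / 0.921863 = 1.085

1.085


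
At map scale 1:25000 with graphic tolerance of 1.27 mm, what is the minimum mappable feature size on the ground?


ground = 1.27 mm * 25000 / 1000 = 31.75 m

31.75 m


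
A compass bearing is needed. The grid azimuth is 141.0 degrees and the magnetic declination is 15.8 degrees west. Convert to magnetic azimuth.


magnetic azimuth = grid azimuth - declination (east +ve)
mag_az = 141.0 - -15.8 = 156.8 degrees

156.8 degrees


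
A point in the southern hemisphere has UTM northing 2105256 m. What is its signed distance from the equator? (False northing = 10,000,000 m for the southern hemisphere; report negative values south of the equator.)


For southern: actual = 2105256 - 10000000 = -7894744 m

-7894744 m


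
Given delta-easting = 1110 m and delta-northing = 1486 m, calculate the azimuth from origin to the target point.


az = atan2(1110, 1486) = 36.8 deg
adjusted to 0-360: 36.8 degrees

36.8 degrees


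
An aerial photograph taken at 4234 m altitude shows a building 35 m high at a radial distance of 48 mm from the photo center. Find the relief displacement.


d = h * r / H = 35 * 48 / 4234 = 0.4 mm

0.4 mm


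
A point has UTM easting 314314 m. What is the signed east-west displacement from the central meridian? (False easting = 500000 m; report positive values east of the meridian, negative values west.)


displacement = 314314 - 500000 = -185686 m

-185686 m


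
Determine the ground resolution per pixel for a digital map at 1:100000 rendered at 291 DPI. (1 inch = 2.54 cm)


pixel_cm = 2.54 / 291 ≈ 0.008729 cm
ground = pixel_cm * 100000 / 100 = 2.54 * 100000 / (291 * 100) = 254000 / 29100 ≈ 8.73 m

8.73 m


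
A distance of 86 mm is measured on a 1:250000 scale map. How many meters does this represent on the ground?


ground = 86 mm * 250000 / 1000 = 21500.0 m

21500.0 m


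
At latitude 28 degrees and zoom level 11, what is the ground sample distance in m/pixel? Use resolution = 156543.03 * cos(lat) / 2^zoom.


res = 156543.03 * cos(28) / 2^11 = 156543.03 * 0.88294759 / 2048 = 67.49 m/pixel

67.49 m/pixel


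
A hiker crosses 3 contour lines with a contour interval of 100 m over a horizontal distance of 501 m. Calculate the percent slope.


elevation change = 3 * 100 = 300 m
slope = 300 / 501 * 100 = 59.9%

59.9%


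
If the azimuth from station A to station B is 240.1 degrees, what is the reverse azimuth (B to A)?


back azimuth = (240.1 + 180) mod 360 = 60.1 degrees

60.1 degrees


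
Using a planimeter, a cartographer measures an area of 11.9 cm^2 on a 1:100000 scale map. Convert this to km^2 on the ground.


ground_area = 11.9 * (100000/100)^2 = 11900000.0 m^2 = 11.9 km^2

11.9 km^2


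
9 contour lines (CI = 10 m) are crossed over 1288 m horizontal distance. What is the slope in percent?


elevation change = 9 * 10 = 90 m
slope = 90 / 1288 * 100 = 7.0%

7.0%


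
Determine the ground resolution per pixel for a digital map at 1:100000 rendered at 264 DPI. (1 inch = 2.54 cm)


pixel_cm = 2.54 / 264 ≈ 0.009621 cm
ground = pixel_cm * 100000 / 100 = 2.54 * 100000 / (264 * 100) = 254000 / 26400 ≈ 9.62 m

9.62 m


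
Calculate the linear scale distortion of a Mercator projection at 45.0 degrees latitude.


SF = 1 / cos(45.0) = 1 / 0.707107 = 1.414

1.414


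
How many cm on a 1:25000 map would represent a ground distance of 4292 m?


map_cm = 4292 * 100 / 25000 = 17.168 cm ≈ 17.17 cm

17.17 cm


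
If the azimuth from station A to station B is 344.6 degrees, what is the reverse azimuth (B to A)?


back azimuth = (344.6 + 180) mod 360 = 164.6 degrees

164.6 degrees


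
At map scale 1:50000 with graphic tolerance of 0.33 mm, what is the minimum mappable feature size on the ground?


ground = 0.33 mm * 50000 / 1000 = 16.5 m

16.5 m


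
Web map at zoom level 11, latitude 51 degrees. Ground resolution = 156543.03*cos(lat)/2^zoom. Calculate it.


res = 156543.03 * cos(51) / 2^11 = 156543.03 * 0.62932039 / 2048 = 48.1 m/pixel

48.1 m/pixel


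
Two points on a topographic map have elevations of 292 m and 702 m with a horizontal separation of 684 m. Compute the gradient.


gradient = (702 - 292) / 684 = 410 / 684 = 0.5994

0.5994


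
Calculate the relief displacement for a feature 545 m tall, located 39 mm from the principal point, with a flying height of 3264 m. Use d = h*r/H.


d = h * r / H = 545 * 39 / 3264 = 6.51 mm

6.51 mm


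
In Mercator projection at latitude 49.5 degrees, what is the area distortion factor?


area_distortion = 1/cos^2(49.5) = 2.371

2.371


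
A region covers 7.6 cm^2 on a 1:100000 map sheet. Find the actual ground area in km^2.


ground_area = 7.6 * (100000/100)^2 = 7600000.0 m^2 = 7.6 km^2

7.6 km^2


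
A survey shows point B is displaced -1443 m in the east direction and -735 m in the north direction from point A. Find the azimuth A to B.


az = atan2(-1443, -735) = -117.0 deg
adjusted to 0-360: 243.0 degrees

243.0 degrees


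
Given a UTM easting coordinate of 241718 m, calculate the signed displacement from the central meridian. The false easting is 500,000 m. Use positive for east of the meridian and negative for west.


displacement = 241718 - 500000 = -258282 m

-258282 m


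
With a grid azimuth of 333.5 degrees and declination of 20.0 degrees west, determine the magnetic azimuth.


magnetic azimuth = grid azimuth - declination (east +ve)
mag_az = 333.5 - -20.0 = 353.5 degrees

353.5 degrees


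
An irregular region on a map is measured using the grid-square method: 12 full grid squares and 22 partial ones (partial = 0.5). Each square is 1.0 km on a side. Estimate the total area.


effective squares = 12 + 22 * 0.5 = 23.0
area = 23.0 * 1.0 = 23.0 km^2

23.0 km^2


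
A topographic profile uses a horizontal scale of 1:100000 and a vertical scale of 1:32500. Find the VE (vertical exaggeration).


VE = horizontal_scale / vertical_scale = 100000 / 32500 ≈ 3.1

3.1x


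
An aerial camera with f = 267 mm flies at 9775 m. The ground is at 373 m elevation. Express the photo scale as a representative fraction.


scale = f / (H - h) = 267 mm / 9402 m = 267 / 9402000 = 1:35213

1:35213


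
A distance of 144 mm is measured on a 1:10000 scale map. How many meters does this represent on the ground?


ground = 144 mm * 10000 / 1000 = 1440.0 m

1440.0 m


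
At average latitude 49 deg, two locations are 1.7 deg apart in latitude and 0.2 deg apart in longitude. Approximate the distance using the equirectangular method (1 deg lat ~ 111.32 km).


dlat_km = 1.7 * 111.32 = 189.244
dlon_km = 0.2 * 111.32 * cos(49) ≈ 14.606
dist = sqrt(189.244^2 + 14.606^2) ≈ 189.8 km

189.8 km


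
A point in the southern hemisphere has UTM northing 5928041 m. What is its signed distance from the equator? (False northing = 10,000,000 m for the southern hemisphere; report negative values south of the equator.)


For southern: actual = 5928041 - 10000000 = -4071959 m

-4071959 m


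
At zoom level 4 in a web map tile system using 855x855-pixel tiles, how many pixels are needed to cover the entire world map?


tiles per axis = 2^4 = 16
total tiles = 16^2 = 256
pixels per axis = 16 * 855 = 13680
total pixels = 13680^2 = 187142400

187142400 pixels


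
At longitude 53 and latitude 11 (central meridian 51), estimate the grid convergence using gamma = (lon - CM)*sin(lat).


gamma = (53 - 51) * sin(11) = 2 * 0.190809 = 0.382 degrees

0.382 degrees


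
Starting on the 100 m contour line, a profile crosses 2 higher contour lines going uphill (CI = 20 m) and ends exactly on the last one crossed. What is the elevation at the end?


elevation = 100 + 2 * 20 = 140 m

140 m


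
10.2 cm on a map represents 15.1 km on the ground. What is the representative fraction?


ground = 15.1 km = 1510000 cm; RF denominator = ground / map = 1510000 / 10.2 ≈ 148039; RF = 1:148039

1:148039


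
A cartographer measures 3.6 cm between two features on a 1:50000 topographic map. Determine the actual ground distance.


ground = 3.6 cm * 50000 / 100 = 1800.0 m = 1.8 km

1.8 km


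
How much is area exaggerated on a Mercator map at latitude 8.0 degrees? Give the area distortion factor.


area_distortion = 1/cos^2(8.0) = 1.02

1.02


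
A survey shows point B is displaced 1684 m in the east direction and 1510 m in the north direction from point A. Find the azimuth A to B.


az = atan2(1684, 1510) = 48.1 deg
adjusted to 0-360: 48.1 degrees

48.1 degrees


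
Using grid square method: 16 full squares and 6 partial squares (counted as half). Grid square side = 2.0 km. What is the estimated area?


effective squares = 16 + 6 * 0.5 = 19.0
area = 19.0 * 4.0 = 76.0 km^2

76.0 km^2


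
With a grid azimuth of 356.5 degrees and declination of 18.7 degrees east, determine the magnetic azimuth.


magnetic azimuth = grid azimuth - declination (east +ve)
mag_az = 356.5 - 18.7 = 337.8 degrees

337.8 degrees


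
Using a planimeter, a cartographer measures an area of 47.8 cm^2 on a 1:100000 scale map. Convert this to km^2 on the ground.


ground_area = 47.8 * (100000/100)^2 = 47800000.0 m^2 = 47.8 km^2

47.8 km^2


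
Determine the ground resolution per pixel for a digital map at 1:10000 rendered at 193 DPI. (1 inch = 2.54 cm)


pixel_cm = 2.54 / 193 ≈ 0.013161 cm
ground = pixel_cm * 10000 / 100 = 2.54 * 10000 / (193 * 100) = 25400 / 19300 ≈ 1.32 m

1.32 m


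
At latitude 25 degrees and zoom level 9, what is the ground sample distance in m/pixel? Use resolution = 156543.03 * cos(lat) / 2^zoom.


res = 156543.03 * cos(25) / 2^9 = 156543.03 * 0.90630779 / 512 = 277.1 m/pixel

277.1 m/pixel


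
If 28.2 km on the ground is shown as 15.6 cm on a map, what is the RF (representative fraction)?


ground = 28.2 km = 2820000 cm; RF denominator = ground / map = 2820000 / 15.6 ≈ 180769; RF = 1:180769

1:180769


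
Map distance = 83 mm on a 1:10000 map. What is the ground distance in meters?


ground = 83 mm * 10000 / 1000 = 830.0 m

830.0 m


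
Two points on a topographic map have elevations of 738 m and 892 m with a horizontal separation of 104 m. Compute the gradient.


gradient = (892 - 738) / 104 = 154 / 104 = 1.4808

1.4808


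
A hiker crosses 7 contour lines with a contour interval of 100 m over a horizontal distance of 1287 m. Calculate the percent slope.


elevation change = 7 * 100 = 700 m
slope = 700 / 1287 * 100 = 54.4%

54.4%


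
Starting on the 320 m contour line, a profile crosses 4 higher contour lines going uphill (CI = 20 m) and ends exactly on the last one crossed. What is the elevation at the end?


elevation = 320 + 4 * 20 = 400 m

400 m


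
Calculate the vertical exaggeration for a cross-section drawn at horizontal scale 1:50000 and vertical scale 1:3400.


VE = horizontal_scale / vertical_scale = 50000 / 3400 ≈ 14.7

14.7x


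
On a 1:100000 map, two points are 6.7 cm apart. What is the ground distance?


ground = 6.7 cm * 100000 / 100 = 6700.0 m = 6.7 km

6.7 km


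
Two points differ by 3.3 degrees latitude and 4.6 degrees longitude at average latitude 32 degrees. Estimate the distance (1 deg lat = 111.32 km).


dlat_km = 3.3 * 111.32 = 367.356
dlon_km = 4.6 * 111.32 * cos(32) ≈ 434.262
dist = sqrt(367.356^2 + 434.262^2) ≈ 568.8 km

568.8 km


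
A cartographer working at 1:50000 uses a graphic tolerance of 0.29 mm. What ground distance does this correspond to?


ground = 0.29 mm * 50000 / 1000 = 14.5 m

14.5 m


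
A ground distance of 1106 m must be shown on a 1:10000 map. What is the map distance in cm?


map_cm = 1106 * 100 / 10000 = 11.06 cm

11.06 cm


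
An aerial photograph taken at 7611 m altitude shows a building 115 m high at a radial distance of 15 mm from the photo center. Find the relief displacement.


d = h * r / H = 115 * 15 / 7611 = 0.23 mm

0.23 mm


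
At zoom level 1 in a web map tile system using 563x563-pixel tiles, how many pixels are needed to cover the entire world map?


tiles per axis = 2^1 = 2
total tiles = 2^2 = 4
pixels per axis = 2 * 563 = 1126
total pixels = 1126^2 = 1267876

1267876 pixels


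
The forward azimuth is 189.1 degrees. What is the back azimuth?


back azimuth = (189.1 + 180) mod 360 = 9.1 degrees

9.1 degrees


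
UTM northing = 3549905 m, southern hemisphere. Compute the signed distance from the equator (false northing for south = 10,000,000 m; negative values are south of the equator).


For southern: actual = 3549905 - 10000000 = -6450095 m

-6450095 m


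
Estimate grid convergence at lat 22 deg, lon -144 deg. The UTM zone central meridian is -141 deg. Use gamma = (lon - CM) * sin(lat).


gamma = (-144 - -141) * sin(22) = -3 * 0.374607 = -1.124 degrees

-1.124 degrees


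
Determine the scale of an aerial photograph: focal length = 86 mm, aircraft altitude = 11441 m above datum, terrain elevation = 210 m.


scale = f / (H - h) = 86 mm / 11231 m = 86 / 11231000 = 1:130593

1:130593


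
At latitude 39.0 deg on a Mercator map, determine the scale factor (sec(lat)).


SF = 1 / cos(39.0) = 1 / 0.777146 = 1.287

1.287


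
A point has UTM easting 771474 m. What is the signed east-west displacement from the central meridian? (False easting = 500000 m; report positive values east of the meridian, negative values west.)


displacement = 771474 - 500000 = 271474 m

271474 m


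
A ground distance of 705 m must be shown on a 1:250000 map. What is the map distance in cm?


map_cm = 705 * 100 / 250000 = 0.282 cm ≈ 0.28 cm

0.28 cm


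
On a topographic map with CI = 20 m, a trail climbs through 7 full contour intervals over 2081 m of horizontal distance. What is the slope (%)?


elevation change = 7 * 20 = 140 m
slope = 140 / 2081 * 100 = 6.7%

6.7%


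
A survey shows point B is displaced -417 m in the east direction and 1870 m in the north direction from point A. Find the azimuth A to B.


az = atan2(-417, 1870) = -12.6 deg
adjusted to 0-360: 347.4 degrees

347.4 degrees


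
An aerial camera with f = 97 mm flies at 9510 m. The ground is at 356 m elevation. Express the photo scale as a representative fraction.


scale = f / (H - h) = 97 mm / 9154 m = 97 / 9154000 = 1:94371

1:94371


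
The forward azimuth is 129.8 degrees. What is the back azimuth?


back azimuth = (129.8 + 180) mod 360 = 309.8 degrees

309.8 degrees


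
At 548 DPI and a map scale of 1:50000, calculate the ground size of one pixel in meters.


pixel_cm = 2.54 / 548 ≈ 0.004635 cm
ground = pixel_cm * 50000 / 100 = 2.54 * 50000 / (548 * 100) = 127000 / 54800 ≈ 2.32 m

2.32 m


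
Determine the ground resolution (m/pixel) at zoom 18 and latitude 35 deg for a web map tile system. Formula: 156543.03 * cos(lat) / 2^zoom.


res = 156543.03 * cos(35) / 2^18 = 156543.03 * 0.81915204 / 262144 = 0.49 m/pixel

0.49 m/pixel


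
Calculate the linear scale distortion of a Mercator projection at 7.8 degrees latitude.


SF = 1 / cos(7.8) = 1 / 0.990748 = 1.009

1.009


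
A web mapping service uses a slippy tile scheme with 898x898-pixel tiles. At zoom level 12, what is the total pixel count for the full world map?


tiles per axis = 2^12 = 4096
total tiles = 4096^2 = 16777216
pixels per axis = 4096 * 898 = 3678208
total pixels = 3678208^2 = 13529214091264

13529214091264 pixels


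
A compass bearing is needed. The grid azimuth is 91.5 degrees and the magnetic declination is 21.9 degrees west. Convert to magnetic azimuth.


magnetic azimuth = grid azimuth - declination (east +ve)
mag_az = 91.5 - -21.9 = 113.4 degrees

113.4 degrees


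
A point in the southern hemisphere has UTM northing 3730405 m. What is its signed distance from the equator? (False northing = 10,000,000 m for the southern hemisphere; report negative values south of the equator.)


For southern: actual = 3730405 - 10000000 = -6269595 m

-6269595 m


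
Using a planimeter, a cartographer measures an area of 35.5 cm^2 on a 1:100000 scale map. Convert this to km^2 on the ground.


ground_area = 35.5 * (100000/100)^2 = 35500000.0 m^2 = 35.5 km^2

35.5 km^2


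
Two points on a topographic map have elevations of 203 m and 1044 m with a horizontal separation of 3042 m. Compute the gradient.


gradient = (1044 - 203) / 3042 = 841 / 3042 = 0.2765

0.2765


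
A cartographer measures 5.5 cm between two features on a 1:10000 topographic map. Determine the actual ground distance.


ground = 5.5 cm * 10000 / 100 = 550.0 m

550.0 m


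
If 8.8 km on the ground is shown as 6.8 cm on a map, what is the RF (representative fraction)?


ground = 8.8 km = 880000 cm; RF denominator = ground / map = 880000 / 6.8 ≈ 129412; RF = 1:129412

1:129412


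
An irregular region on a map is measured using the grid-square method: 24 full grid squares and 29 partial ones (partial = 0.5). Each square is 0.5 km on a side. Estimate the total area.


effective squares = 24 + 29 * 0.5 = 38.5
area = 38.5 * 0.25 = 9.625 km^2

9.625 km^2


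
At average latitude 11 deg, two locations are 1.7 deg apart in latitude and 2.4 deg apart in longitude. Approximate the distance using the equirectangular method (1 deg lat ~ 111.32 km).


dlat_km = 1.7 * 111.32 = 189.244
dlon_km = 2.4 * 111.32 * cos(11) ≈ 262.259
dist = sqrt(189.244^2 + 262.259^2) ≈ 323.4 km

323.4 km
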